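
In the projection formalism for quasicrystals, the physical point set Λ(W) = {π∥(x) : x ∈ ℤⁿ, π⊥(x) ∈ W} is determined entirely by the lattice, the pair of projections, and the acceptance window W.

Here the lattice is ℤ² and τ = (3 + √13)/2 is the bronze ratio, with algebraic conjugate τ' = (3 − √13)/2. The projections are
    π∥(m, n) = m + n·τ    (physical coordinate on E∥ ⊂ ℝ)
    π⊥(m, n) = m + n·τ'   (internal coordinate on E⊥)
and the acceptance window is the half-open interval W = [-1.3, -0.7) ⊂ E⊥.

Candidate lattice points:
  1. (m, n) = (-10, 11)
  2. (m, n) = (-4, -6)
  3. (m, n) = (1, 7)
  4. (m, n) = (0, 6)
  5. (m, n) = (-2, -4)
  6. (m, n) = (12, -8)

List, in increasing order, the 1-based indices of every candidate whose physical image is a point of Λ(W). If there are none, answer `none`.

3, 5

Numerically τ ≈ 3.30278 and τ' = −1/τ ≈ -0.30278.
#1 (-10,11): internal coord -10 + (11)·τ' = -13.33053; -13.33053 ∉ [-1.3, -0.7) → out
#2 (-4,-6): internal coord -4 + (-6)·τ' = -2.18335; -2.18335 ∉ [-1.3, -0.7) → out
#3 (1,7): internal coord 1 + (7)·τ' = -1.11943; -1.11943 ∈ [-1.3, -0.7) → IN Λ
#4 (0,6): internal coord 0 + (6)·τ' = -1.81665; -1.81665 ∉ [-1.3, -0.7) → out
#5 (-2,-4): internal coord -2 + (-4)·τ' = -0.78890; -0.78890 ∈ [-1.3, -0.7) → IN Λ
#6 (12,-8): internal coord 12 + (-8)·τ' = +14.42221; +14.42221 ∉ [-1.3, -0.7) → out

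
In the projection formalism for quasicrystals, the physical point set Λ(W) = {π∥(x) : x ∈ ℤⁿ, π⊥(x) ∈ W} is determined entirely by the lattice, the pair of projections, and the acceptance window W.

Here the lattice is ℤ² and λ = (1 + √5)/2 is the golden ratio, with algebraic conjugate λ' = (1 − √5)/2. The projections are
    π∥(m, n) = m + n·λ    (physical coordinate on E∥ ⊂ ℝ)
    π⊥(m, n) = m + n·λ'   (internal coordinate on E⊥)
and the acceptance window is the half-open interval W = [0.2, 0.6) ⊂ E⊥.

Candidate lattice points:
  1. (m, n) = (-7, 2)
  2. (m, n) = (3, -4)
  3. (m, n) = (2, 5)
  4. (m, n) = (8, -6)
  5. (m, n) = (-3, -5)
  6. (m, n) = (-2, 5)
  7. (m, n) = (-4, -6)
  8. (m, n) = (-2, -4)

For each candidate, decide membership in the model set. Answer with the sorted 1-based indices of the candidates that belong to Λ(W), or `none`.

8

Compute λ' = (1−√5)/2 = -0.618034, so π⊥(m,n) = m -0.618034·n.
#1 (-7,2): internal coord -7 + (2)·λ' = -8.236068; -8.236068 ∉ [0.2, 0.6) → out
#2 (3,-4): internal coord 3 + (-4)·λ' = +5.472136; +5.472136 ∉ [0.2, 0.6) → out
#3 (2,5): internal coord 2 + (5)·λ' = -1.090170; -1.090170 ∉ [0.2, 0.6) → out
#4 (8,-6): internal coord 8 + (-6)·λ' = +11.708204; +11.708204 ∉ [0.2, 0.6) → out
#5 (-3,-5): internal coord -3 + (-5)·λ' = +0.090170; +0.090170 ∉ [0.2, 0.6) → out
#6 (-2,5): internal coord -2 + (5)·λ' = -5.090170; -5.090170 ∉ [0.2, 0.6) → out
#7 (-4,-6): internal coord -4 + (-6)·λ' = -0.291796; -0.291796 ∉ [0.2, 0.6) → out
#8 (-2,-4): internal coord -2 + (-4)·λ' = +0.472136; +0.472136 ∈ [0.2, 0.6) → IN Λ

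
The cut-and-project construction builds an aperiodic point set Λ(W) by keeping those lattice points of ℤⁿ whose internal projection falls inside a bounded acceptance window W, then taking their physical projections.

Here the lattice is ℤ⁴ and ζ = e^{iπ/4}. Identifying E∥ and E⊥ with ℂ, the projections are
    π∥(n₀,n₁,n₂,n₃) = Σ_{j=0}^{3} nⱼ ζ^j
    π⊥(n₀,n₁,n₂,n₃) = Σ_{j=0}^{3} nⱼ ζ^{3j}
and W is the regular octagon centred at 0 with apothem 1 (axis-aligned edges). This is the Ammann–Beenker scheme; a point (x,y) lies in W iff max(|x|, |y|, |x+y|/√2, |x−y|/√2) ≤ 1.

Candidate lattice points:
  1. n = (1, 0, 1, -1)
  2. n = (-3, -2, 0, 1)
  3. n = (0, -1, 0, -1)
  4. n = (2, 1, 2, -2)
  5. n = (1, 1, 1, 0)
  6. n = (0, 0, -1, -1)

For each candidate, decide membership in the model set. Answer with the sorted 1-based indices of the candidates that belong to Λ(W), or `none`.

5, 6

With ζ = e^{iπ/4} the internal vectors are ζ^0,ζ^3,ζ^6,ζ^9.
candidate 1: n = (1, 0, 1, -1) → π⊥ ≈ (+0.2929, -1.7071); max(|x|,|y|,|x±y|/√2) = 1.7071 > 1 ⇒ ∉ W
candidate 2: n = (-3, -2, 0, 1) → π⊥ ≈ (-0.8787, -0.7071); max(|x|,|y|,|x±y|/√2) = 1.1213 > 1 ⇒ ∉ W
candidate 3: n = (0, -1, 0, -1) → π⊥ ≈ (+0.0000, -1.4142); max(|x|,|y|,|x±y|/√2) = 1.4142 > 1 ⇒ ∉ W
candidate 4: n = (2, 1, 2, -2) → π⊥ ≈ (-0.1213, -2.7071); max(|x|,|y|,|x±y|/√2) = 2.7071 > 1 ⇒ ∉ W
candidate 5: n = (1, 1, 1, 0) → π⊥ ≈ (+0.2929, -0.2929); max(|x|,|y|,|x±y|/√2) = 0.4142 ≤ 1 ⇒ ∈ W
candidate 6: n = (0, 0, -1, -1) → π⊥ ≈ (-0.7071, +0.2929); max(|x|,|y|,|x±y|/√2) = 0.7071 ≤ 1 ⇒ ∈ W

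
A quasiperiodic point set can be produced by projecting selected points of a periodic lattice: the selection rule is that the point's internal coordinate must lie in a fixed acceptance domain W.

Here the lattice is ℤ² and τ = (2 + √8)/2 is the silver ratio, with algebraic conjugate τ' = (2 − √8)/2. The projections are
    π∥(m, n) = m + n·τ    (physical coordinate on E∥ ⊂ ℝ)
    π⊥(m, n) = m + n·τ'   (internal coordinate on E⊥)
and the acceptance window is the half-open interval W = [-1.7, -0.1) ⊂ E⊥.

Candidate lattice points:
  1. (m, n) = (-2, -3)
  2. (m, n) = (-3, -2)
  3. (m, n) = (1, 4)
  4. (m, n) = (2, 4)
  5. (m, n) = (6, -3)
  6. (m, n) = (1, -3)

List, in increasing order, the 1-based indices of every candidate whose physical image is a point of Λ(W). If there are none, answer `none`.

Numerically τ ≈ 2.414214 and τ' = −1/τ ≈ -0.414214.
candidate 1: (m,n)=(-2,-3) → π∥ = -2-3·τ ≈ -9.242641, π⊥ = -2-3·τ' ≈ -0.757359 ∈ [-1.7, -0.1) ⇒ IN Λ
candidate 2: (m,n)=(-3,-2) → π∥ = -3-2·τ ≈ -7.828427, π⊥ = -3-2·τ' ≈ -2.171573 ∉ [-1.7, -0.1) ⇒ out
candidate 3: (m,n)=(1,4) → π∥ = 1+4·τ ≈ 10.656854, π⊥ = 1+4·τ' ≈ -0.656854 ∈ [-1.7, -0.1) ⇒ IN Λ
candidate 4: (m,n)=(2,4) → π∥ = 2+4·τ ≈ 11.656854, π⊥ = 2+4·τ' ≈ 0.343146 ∉ [-1.7, -0.1) ⇒ out
candidate 5: (m,n)=(6,-3) → π∥ = 6-3·τ ≈ -1.242641, π⊥ = 6-3·τ' ≈ 7.242641 ∉ [-1.7, -0.1) ⇒ out
candidate 6: (m,n)=(1,-3) → π∥ = 1-3·τ ≈ -6.242641, π⊥ = 1-3·τ' ≈ 2.242641 ∉ [-1.7, -0.1) ⇒ out

1, 3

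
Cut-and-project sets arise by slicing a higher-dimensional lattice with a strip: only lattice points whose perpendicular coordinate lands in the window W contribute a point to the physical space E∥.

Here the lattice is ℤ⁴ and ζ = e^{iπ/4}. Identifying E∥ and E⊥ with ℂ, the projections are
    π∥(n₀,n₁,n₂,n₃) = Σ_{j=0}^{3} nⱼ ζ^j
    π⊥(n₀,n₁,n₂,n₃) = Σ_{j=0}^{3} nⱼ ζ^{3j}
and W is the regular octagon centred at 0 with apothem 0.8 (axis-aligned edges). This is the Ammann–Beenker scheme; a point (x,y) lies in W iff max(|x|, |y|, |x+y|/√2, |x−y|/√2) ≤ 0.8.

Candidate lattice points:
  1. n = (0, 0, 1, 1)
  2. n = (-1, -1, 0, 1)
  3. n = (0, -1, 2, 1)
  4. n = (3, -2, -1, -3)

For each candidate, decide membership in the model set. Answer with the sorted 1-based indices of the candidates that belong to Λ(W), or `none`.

π⊥(n) = n₀ + n₁ζ³ + n₂ζ⁶ + n₃ζ⁹ where ζ = e^{iπ/4}.
#1 (0, 0, 1, 1): internal (0.7071, -0.2929); octagon support 0.7071 vs apothem 0.8 → ∈ W
#2 (-1, -1, 0, 1): internal (0.4142, 0.0000); octagon support 0.4142 vs apothem 0.8 → ∈ W
#3 (0, -1, 2, 1): internal (1.4142, -2.0000); octagon support 2.4142 vs apothem 0.8 → ∉ W
#4 (3, -2, -1, -3): internal (2.2929, -2.5355); octagon support 3.4142 vs apothem 0.8 → ∉ W

1, 2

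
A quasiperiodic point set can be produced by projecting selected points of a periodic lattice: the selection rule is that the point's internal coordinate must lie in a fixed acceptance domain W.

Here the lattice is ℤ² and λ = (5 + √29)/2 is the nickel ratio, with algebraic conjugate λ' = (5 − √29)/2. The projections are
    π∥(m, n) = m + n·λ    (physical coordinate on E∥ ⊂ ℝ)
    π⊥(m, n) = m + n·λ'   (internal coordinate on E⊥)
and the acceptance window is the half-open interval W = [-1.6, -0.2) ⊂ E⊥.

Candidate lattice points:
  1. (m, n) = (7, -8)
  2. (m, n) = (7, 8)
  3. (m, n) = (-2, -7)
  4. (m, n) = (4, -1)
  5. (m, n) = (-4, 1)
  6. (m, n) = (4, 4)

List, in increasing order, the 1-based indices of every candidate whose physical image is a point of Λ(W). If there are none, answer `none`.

3

λ' = (5−√29)/2 ≈ -0.192582.
#1 (7,-8): internal coord 7 + (-8)·λ' = +8.540659; +8.540659 ∉ [-1.6, -0.2) → out
#2 (7,8): internal coord 7 + (8)·λ' = +5.459341; +5.459341 ∉ [-1.6, -0.2) → out
#3 (-2,-7): internal coord -2 + (-7)·λ' = -0.651923; -0.651923 ∈ [-1.6, -0.2) → IN Λ
#4 (4,-1): internal coord 4 + (-1)·λ' = +4.192582; +4.192582 ∉ [-1.6, -0.2) → out
#5 (-4,1): internal coord -4 + (1)·λ' = -4.192582; -4.192582 ∉ [-1.6, -0.2) → out
#6 (4,4): internal coord 4 + (4)·λ' = +3.229670; +3.229670 ∉ [-1.6, -0.2) → out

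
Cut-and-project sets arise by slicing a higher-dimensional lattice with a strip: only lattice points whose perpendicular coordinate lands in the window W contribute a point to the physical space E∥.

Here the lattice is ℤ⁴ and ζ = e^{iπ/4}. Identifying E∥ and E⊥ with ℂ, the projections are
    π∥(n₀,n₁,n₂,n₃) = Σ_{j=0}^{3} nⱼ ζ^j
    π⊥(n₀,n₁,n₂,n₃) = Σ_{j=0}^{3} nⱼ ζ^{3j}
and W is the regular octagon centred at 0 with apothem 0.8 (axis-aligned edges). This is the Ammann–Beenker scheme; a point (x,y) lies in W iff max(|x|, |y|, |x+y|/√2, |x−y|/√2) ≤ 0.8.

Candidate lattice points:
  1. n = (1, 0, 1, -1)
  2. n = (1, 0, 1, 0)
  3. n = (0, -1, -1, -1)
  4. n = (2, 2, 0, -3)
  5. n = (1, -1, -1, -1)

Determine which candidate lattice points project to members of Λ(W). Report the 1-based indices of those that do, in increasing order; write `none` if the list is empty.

Internal map: ζ^{3j} for j=0..3 gives (1,0), (−√2/2,√2/2), (0,−1), (√2/2,√2/2).
candidate 1: n = (1, 0, 1, -1) → π⊥ ≈ (+0.29289, -1.70711); max(|x|,|y|,|x±y|/√2) = 1.70711 > 0.8 ⇒ ∉ W
candidate 2: n = (1, 0, 1, 0) → π⊥ ≈ (+1.00000, -1.00000); max(|x|,|y|,|x±y|/√2) = 1.41421 > 0.8 ⇒ ∉ W
candidate 3: n = (0, -1, -1, -1) → π⊥ ≈ (+0.00000, -0.41421); max(|x|,|y|,|x±y|/√2) = 0.41421 ≤ 0.8 ⇒ ∈ W
candidate 4: n = (2, 2, 0, -3) → π⊥ ≈ (-1.53553, -0.70711); max(|x|,|y|,|x±y|/√2) = 1.58579 > 0.8 ⇒ ∉ W
candidate 5: n = (1, -1, -1, -1) → π⊥ ≈ (+1.00000, -0.41421); max(|x|,|y|,|x±y|/√2) = 1.00000 > 0.8 ⇒ ∉ W

3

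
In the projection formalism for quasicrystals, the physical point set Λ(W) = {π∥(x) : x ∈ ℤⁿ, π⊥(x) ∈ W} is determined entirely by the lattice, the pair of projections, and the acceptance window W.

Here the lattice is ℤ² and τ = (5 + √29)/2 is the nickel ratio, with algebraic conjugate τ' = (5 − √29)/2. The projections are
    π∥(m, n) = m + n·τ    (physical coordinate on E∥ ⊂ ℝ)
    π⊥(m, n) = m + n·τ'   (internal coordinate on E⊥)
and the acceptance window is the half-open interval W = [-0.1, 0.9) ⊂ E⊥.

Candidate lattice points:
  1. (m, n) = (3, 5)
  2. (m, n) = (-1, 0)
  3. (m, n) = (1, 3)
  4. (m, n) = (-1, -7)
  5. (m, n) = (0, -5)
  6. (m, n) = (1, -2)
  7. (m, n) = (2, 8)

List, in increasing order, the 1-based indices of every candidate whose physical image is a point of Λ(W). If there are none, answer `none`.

3, 4, 7

τ' = (5−√29)/2 ≈ -0.19258.
[1] lift (3,5): star map gives 2.03709; window check -0.1 ≤ 2.03709 < 0.9 is false → out
[2] lift (-1,0): star map gives -1.00000; window check -0.1 ≤ -1.00000 < 0.9 is false → out
[3] lift (1,3): star map gives 0.42225; window check -0.1 ≤ 0.42225 < 0.9 is true → IN Λ
[4] lift (-1,-7): star map gives 0.34808; window check -0.1 ≤ 0.34808 < 0.9 is true → IN Λ
[5] lift (0,-5): star map gives 0.96291; window check -0.1 ≤ 0.96291 < 0.9 is false → out
[6] lift (1,-2): star map gives 1.38516; window check -0.1 ≤ 1.38516 < 0.9 is false → out
[7] lift (2,8): star map gives 0.45934; window check -0.1 ≤ 0.45934 < 0.9 is true → IN Λ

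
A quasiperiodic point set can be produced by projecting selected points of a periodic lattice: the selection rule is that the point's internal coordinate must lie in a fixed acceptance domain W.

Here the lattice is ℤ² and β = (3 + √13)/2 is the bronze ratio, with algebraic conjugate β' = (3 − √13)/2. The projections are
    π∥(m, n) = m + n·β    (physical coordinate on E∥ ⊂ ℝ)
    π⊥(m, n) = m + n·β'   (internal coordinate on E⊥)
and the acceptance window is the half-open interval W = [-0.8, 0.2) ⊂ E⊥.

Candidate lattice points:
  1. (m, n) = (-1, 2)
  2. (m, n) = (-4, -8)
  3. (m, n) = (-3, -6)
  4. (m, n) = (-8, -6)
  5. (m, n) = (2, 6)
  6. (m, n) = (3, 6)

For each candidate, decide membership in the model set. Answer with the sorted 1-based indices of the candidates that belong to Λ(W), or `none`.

β' = (3−√13)/2 ≈ -0.302776.
[1] lift (-1,2): star map gives -1.605551; window check -0.8 ≤ -1.605551 < 0.2 is false → out
[2] lift (-4,-8): star map gives -1.577795; window check -0.8 ≤ -1.577795 < 0.2 is false → out
[3] lift (-3,-6): star map gives -1.183346; window check -0.8 ≤ -1.183346 < 0.2 is false → out
[4] lift (-8,-6): star map gives -6.183346; window check -0.8 ≤ -6.183346 < 0.2 is false → out
[5] lift (2,6): star map gives 0.183346; window check -0.8 ≤ 0.183346 < 0.2 is true → IN Λ
[6] lift (3,6): star map gives 1.183346; window check -0.8 ≤ 1.183346 < 0.2 is false → out

5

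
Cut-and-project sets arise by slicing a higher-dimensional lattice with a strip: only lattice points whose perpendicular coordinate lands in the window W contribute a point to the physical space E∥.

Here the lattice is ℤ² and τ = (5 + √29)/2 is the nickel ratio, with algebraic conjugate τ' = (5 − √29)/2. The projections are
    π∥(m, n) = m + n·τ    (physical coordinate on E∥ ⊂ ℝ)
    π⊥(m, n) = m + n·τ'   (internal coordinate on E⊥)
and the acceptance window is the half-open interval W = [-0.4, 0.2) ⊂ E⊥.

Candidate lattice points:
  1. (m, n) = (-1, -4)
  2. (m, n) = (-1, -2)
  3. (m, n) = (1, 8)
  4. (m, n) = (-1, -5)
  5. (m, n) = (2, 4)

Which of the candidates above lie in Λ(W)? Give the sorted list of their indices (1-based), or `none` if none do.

τ' = (5−√29)/2 ≈ -0.1926.
[1] lift (-1,-4): star map gives -0.2297; window check -0.4 ≤ -0.2297 < 0.2 is true → IN Λ
[2] lift (-1,-2): star map gives -0.6148; window check -0.4 ≤ -0.6148 < 0.2 is false → out
[3] lift (1,8): star map gives -0.5407; window check -0.4 ≤ -0.5407 < 0.2 is false → out
[4] lift (-1,-5): star map gives -0.0371; window check -0.4 ≤ -0.0371 < 0.2 is true → IN Λ
[5] lift (2,4): star map gives 1.2297; window check -0.4 ≤ 1.2297 < 0.2 is false → out

1, 4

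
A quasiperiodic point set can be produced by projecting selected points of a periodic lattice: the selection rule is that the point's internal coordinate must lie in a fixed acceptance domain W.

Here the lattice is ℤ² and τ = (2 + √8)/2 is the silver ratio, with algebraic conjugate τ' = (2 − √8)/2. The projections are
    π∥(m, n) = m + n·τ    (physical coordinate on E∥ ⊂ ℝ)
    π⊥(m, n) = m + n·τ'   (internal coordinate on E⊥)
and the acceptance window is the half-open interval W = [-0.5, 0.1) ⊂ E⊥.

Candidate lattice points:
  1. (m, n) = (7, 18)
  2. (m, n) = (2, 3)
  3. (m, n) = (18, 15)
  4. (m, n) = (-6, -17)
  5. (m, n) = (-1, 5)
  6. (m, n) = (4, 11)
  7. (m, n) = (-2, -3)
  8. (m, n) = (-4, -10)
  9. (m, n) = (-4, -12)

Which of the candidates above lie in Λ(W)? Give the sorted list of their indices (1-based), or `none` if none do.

1

Numerically τ ≈ 2.41421 and τ' = −1/τ ≈ -0.41421.
#1 (7,18): internal coord 7 + (18)·τ' = -0.45584; -0.45584 ∈ [-0.5, 0.1) → IN Λ
#2 (2,3): internal coord 2 + (3)·τ' = +0.75736; +0.75736 ∉ [-0.5, 0.1) → out
#3 (18,15): internal coord 18 + (15)·τ' = +11.78680; +11.78680 ∉ [-0.5, 0.1) → out
#4 (-6,-17): internal coord -6 + (-17)·τ' = +1.04163; +1.04163 ∉ [-0.5, 0.1) → out
#5 (-1,5): internal coord -1 + (5)·τ' = -3.07107; -3.07107 ∉ [-0.5, 0.1) → out
#6 (4,11): internal coord 4 + (11)·τ' = -0.55635; -0.55635 ∉ [-0.5, 0.1) → out
#7 (-2,-3): internal coord -2 + (-3)·τ' = -0.75736; -0.75736 ∉ [-0.5, 0.1) → out
#8 (-4,-10): internal coord -4 + (-10)·τ' = +0.14214; +0.14214 ∉ [-0.5, 0.1) → out
#9 (-4,-12): internal coord -4 + (-12)·τ' = +0.97056; +0.97056 ∉ [-0.5, 0.1) → out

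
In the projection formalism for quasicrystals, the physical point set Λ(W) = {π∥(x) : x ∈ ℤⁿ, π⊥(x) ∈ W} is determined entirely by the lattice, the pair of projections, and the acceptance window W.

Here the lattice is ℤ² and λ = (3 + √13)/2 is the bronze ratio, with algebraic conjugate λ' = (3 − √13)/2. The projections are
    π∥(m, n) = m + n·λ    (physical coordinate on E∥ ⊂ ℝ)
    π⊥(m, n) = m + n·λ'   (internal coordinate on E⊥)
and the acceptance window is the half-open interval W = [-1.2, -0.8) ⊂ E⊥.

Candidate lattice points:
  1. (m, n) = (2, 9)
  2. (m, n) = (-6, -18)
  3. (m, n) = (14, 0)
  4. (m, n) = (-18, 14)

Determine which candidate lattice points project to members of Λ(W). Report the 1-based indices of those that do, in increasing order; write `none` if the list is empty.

Numerically λ ≈ 3.30278 and λ' = −1/λ ≈ -0.30278.
#1 (2,9): internal coord 2 + (9)·λ' = -0.72498; -0.72498 ∉ [-1.2, -0.8) → out
#2 (-6,-18): internal coord -6 + (-18)·λ' = -0.55004; -0.55004 ∉ [-1.2, -0.8) → out
#3 (14,0): internal coord 14 + (0)·λ' = +14.00000; +14.00000 ∉ [-1.2, -0.8) → out
#4 (-18,14): internal coord -18 + (14)·λ' = -22.23886; -22.23886 ∉ [-1.2, -0.8) → out

none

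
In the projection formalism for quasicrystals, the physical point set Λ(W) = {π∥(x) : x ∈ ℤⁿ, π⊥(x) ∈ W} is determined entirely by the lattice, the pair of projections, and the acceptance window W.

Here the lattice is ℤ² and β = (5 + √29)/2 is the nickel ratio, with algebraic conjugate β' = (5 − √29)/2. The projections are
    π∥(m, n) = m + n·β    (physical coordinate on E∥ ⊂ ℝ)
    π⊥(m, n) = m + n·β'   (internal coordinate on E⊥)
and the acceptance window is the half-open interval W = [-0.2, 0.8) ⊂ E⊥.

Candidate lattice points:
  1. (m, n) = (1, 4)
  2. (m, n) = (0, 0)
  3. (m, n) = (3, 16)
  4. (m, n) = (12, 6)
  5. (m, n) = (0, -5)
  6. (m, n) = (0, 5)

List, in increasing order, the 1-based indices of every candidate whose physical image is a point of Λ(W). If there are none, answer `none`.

1, 2, 3

β' = (5−√29)/2 ≈ -0.1926.
#1 (1,4): internal coord 1 + (4)·β' = +0.2297; +0.2297 ∈ [-0.2, 0.8) → IN Λ
#2 (0,0): internal coord 0 + (0)·β' = +0.0000; +0.0000 ∈ [-0.2, 0.8) → IN Λ
#3 (3,16): internal coord 3 + (16)·β' = -0.0813; -0.0813 ∈ [-0.2, 0.8) → IN Λ
#4 (12,6): internal coord 12 + (6)·β' = +10.8445; +10.8445 ∉ [-0.2, 0.8) → out
#5 (0,-5): internal coord 0 + (-5)·β' = +0.9629; +0.9629 ∉ [-0.2, 0.8) → out
#6 (0,5): internal coord 0 + (5)·β' = -0.9629; -0.9629 ∉ [-0.2, 0.8) → out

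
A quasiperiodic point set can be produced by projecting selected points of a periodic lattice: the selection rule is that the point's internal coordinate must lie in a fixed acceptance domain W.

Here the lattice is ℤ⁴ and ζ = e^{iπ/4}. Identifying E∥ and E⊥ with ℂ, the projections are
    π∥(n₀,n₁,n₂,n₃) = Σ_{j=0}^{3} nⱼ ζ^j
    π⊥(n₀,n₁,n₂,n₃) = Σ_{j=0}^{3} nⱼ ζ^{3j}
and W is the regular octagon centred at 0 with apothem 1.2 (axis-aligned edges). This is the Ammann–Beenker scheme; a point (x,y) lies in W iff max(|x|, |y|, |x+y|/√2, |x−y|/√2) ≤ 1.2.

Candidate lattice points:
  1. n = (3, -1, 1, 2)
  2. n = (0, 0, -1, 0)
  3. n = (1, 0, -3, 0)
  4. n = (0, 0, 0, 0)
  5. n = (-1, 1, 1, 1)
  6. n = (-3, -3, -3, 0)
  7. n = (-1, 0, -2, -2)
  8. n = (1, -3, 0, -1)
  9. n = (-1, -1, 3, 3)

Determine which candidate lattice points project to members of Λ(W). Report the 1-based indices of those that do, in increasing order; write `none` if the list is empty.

2, 4, 5

π⊥(n) = n₀ + n₁ζ³ + n₂ζ⁶ + n₃ζ⁹ where ζ = e^{iπ/4}.
candidate 1: n = (3, -1, 1, 2) → π⊥ ≈ (+5.1213, -0.2929); max(|x|,|y|,|x±y|/√2) = 5.1213 > 1.2 ⇒ ∉ W
candidate 2: n = (0, 0, -1, 0) → π⊥ ≈ (+0.0000, +1.0000); max(|x|,|y|,|x±y|/√2) = 1.0000 ≤ 1.2 ⇒ ∈ W
candidate 3: n = (1, 0, -3, 0) → π⊥ ≈ (+1.0000, +3.0000); max(|x|,|y|,|x±y|/√2) = 3.0000 > 1.2 ⇒ ∉ W
candidate 4: n = (0, 0, 0, 0) → π⊥ ≈ (+0.0000, +0.0000); max(|x|,|y|,|x±y|/√2) = 0.0000 ≤ 1.2 ⇒ ∈ W
candidate 5: n = (-1, 1, 1, 1) → π⊥ ≈ (-1.0000, +0.4142); max(|x|,|y|,|x±y|/√2) = 1.0000 ≤ 1.2 ⇒ ∈ W
candidate 6: n = (-3, -3, -3, 0) → π⊥ ≈ (-0.8787, +0.8787); max(|x|,|y|,|x±y|/√2) = 1.2426 > 1.2 ⇒ ∉ W
candidate 7: n = (-1, 0, -2, -2) → π⊥ ≈ (-2.4142, +0.5858); max(|x|,|y|,|x±y|/√2) = 2.4142 > 1.2 ⇒ ∉ W
candidate 8: n = (1, -3, 0, -1) → π⊥ ≈ (+2.4142, -2.8284); max(|x|,|y|,|x±y|/√2) = 3.7071 > 1.2 ⇒ ∉ W
candidate 9: n = (-1, -1, 3, 3) → π⊥ ≈ (+1.8284, -1.5858); max(|x|,|y|,|x±y|/√2) = 2.4142 > 1.2 ⇒ ∉ W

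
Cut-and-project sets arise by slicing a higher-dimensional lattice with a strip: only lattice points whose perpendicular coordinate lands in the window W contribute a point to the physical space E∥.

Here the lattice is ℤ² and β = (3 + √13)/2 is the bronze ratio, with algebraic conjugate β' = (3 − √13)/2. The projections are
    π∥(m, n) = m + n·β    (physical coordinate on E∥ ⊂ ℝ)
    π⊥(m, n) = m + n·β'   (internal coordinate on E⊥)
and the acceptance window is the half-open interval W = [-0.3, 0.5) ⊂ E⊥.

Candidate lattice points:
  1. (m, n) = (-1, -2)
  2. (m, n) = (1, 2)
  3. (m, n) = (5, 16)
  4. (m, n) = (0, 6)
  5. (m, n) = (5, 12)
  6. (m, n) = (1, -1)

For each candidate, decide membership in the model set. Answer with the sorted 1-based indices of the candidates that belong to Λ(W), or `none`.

2, 3

Compute β' = (3−√13)/2 = -0.3028, so π⊥(m,n) = m -0.3028·n.
[1] lift (-1,-2): star map gives -0.3944; window check -0.3 ≤ -0.3944 < 0.5 is false → out
[2] lift (1,2): star map gives 0.3944; window check -0.3 ≤ 0.3944 < 0.5 is true → IN Λ
[3] lift (5,16): star map gives 0.1556; window check -0.3 ≤ 0.1556 < 0.5 is true → IN Λ
[4] lift (0,6): star map gives -1.8167; window check -0.3 ≤ -1.8167 < 0.5 is false → out
[5] lift (5,12): star map gives 1.3667; window check -0.3 ≤ 1.3667 < 0.5 is false → out
[6] lift (1,-1): star map gives 1.3028; window check -0.3 ≤ 1.3028 < 0.5 is false → out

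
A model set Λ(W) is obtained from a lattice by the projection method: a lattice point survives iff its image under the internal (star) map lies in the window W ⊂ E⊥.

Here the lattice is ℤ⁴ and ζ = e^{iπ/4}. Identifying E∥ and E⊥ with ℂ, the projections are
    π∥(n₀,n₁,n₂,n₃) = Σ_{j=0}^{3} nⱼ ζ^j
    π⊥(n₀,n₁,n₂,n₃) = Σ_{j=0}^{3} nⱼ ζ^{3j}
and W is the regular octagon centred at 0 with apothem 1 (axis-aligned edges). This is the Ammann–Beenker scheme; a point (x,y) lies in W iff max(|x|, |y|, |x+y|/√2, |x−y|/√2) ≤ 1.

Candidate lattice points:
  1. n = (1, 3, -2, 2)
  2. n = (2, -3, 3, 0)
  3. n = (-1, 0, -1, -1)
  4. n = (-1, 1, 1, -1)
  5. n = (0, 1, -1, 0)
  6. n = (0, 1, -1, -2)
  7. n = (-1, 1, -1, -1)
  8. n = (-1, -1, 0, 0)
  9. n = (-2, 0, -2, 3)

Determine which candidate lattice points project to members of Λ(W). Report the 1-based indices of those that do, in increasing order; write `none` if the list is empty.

8

With ζ = e^{iπ/4} the internal vectors are ζ^0,ζ^3,ζ^6,ζ^9.
#1 (1, 3, -2, 2): internal (0.292893, 5.535534); octagon support 5.535534 vs apothem 1 → ∉ W
#2 (2, -3, 3, 0): internal (4.121320, -5.121320); octagon support 6.535534 vs apothem 1 → ∉ W
#3 (-1, 0, -1, -1): internal (-1.707107, 0.292893); octagon support 1.707107 vs apothem 1 → ∉ W
#4 (-1, 1, 1, -1): internal (-2.414214, -1.000000); octagon support 2.414214 vs apothem 1 → ∉ W
#5 (0, 1, -1, 0): internal (-0.707107, 1.707107); octagon support 1.707107 vs apothem 1 → ∉ W
#6 (0, 1, -1, -2): internal (-2.121320, 0.292893); octagon support 2.121320 vs apothem 1 → ∉ W
#7 (-1, 1, -1, -1): internal (-2.414214, 1.000000); octagon support 2.414214 vs apothem 1 → ∉ W
#8 (-1, -1, 0, 0): internal (-0.292893, -0.707107); octagon support 0.707107 vs apothem 1 → ∈ W
#9 (-2, 0, -2, 3): internal (0.121320, 4.121320); octagon support 4.121320 vs apothem 1 → ∉ W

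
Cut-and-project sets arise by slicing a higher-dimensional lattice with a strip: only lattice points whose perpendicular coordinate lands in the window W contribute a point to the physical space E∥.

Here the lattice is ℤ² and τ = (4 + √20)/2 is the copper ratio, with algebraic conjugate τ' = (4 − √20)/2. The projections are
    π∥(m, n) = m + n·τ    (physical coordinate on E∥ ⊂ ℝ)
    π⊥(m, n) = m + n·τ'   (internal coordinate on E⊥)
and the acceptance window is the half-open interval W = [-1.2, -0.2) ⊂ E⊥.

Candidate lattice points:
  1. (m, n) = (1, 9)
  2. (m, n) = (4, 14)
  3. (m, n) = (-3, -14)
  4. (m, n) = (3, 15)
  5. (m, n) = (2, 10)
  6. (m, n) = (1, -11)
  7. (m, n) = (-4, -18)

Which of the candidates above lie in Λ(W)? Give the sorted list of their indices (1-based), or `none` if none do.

Numerically τ ≈ 4.2361 and τ' = −1/τ ≈ -0.2361.
[1] lift (1,9): star map gives -1.1246; window check -1.2 ≤ -1.1246 < -0.2 is true → IN Λ
[2] lift (4,14): star map gives 0.6950; window check -1.2 ≤ 0.6950 < -0.2 is false → out
[3] lift (-3,-14): star map gives 0.3050; window check -1.2 ≤ 0.3050 < -0.2 is false → out
[4] lift (3,15): star map gives -0.5410; window check -1.2 ≤ -0.5410 < -0.2 is true → IN Λ
[5] lift (2,10): star map gives -0.3607; window check -1.2 ≤ -0.3607 < -0.2 is true → IN Λ
[6] lift (1,-11): star map gives 3.5967; window check -1.2 ≤ 3.5967 < -0.2 is false → out
[7] lift (-4,-18): star map gives 0.2492; window check -1.2 ≤ 0.2492 < -0.2 is false → out

1, 4, 5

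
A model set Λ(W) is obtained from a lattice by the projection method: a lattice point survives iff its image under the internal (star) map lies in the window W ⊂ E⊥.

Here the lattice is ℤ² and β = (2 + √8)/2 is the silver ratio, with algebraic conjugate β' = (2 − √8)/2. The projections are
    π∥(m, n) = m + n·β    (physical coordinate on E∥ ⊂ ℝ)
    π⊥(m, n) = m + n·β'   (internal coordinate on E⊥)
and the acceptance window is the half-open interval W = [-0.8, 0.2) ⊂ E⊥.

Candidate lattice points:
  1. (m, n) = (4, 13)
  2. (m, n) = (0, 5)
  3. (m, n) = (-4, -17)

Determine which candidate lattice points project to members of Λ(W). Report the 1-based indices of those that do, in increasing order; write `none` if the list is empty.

none

β' = (2−√8)/2 ≈ -0.4142.
#1 (4,13): internal coord 4 + (13)·β' = -1.3848; -1.3848 ∉ [-0.8, 0.2) → out
#2 (0,5): internal coord 0 + (5)·β' = -2.0711; -2.0711 ∉ [-0.8, 0.2) → out
#3 (-4,-17): internal coord -4 + (-17)·β' = +3.0416; +3.0416 ∉ [-0.8, 0.2) → out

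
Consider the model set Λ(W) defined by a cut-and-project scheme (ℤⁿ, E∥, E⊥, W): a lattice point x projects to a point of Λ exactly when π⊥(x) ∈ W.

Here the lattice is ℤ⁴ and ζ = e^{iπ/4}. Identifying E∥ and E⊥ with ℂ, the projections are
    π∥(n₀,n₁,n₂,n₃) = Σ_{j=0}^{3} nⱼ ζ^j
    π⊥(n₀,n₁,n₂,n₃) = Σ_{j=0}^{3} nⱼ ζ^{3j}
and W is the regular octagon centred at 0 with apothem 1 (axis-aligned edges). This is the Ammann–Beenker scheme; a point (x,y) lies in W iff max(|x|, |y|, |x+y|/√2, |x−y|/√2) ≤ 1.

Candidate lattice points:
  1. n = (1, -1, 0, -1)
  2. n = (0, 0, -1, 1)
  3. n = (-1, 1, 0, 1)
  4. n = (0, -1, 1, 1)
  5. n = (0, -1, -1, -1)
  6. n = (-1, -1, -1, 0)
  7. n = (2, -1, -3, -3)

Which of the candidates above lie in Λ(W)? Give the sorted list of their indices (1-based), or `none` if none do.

5, 6, 7

With ζ = e^{iπ/4} the internal vectors are ζ^0,ζ^3,ζ^6,ζ^9.
#1 (1, -1, 0, -1): internal (1.00000, -1.41421); octagon support 1.70711 vs apothem 1 → ∉ W
#2 (0, 0, -1, 1): internal (0.70711, 1.70711); octagon support 1.70711 vs apothem 1 → ∉ W
#3 (-1, 1, 0, 1): internal (-1.00000, 1.41421); octagon support 1.70711 vs apothem 1 → ∉ W
#4 (0, -1, 1, 1): internal (1.41421, -1.00000); octagon support 1.70711 vs apothem 1 → ∉ W
#5 (0, -1, -1, -1): internal (0.00000, -0.41421); octagon support 0.41421 vs apothem 1 → ∈ W
#6 (-1, -1, -1, 0): internal (-0.29289, 0.29289); octagon support 0.41421 vs apothem 1 → ∈ W
#7 (2, -1, -3, -3): internal (0.58579, 0.17157); octagon support 0.58579 vs apothem 1 → ∈ W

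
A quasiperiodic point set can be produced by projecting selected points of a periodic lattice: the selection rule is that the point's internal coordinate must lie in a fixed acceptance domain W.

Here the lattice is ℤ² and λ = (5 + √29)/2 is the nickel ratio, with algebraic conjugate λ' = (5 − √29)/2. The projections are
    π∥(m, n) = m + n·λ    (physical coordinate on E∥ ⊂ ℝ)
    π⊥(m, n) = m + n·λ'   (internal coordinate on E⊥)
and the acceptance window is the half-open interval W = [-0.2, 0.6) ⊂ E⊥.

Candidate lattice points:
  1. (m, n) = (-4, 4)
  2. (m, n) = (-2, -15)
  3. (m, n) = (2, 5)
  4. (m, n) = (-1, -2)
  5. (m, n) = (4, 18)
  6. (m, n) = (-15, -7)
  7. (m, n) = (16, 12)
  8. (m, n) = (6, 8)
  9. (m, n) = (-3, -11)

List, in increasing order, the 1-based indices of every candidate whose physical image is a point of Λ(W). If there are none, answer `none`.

5

Compute λ' = (5−√29)/2 = -0.192582, so π⊥(m,n) = m -0.192582·n.
#1 (-4,4): internal coord -4 + (4)·λ' = -4.770330; -4.770330 ∉ [-0.2, 0.6) → out
#2 (-2,-15): internal coord -2 + (-15)·λ' = +0.888736; +0.888736 ∉ [-0.2, 0.6) → out
#3 (2,5): internal coord 2 + (5)·λ' = +1.037088; +1.037088 ∉ [-0.2, 0.6) → out
#4 (-1,-2): internal coord -1 + (-2)·λ' = -0.614835; -0.614835 ∉ [-0.2, 0.6) → out
#5 (4,18): internal coord 4 + (18)·λ' = +0.533517; +0.533517 ∈ [-0.2, 0.6) → IN Λ
#6 (-15,-7): internal coord -15 + (-7)·λ' = -13.651923; -13.651923 ∉ [-0.2, 0.6) → out
#7 (16,12): internal coord 16 + (12)·λ' = +13.689011; +13.689011 ∉ [-0.2, 0.6) → out
#8 (6,8): internal coord 6 + (8)·λ' = +4.459341; +4.459341 ∉ [-0.2, 0.6) → out
#9 (-3,-11): internal coord -3 + (-11)·λ' = -0.881594; -0.881594 ∉ [-0.2, 0.6) → out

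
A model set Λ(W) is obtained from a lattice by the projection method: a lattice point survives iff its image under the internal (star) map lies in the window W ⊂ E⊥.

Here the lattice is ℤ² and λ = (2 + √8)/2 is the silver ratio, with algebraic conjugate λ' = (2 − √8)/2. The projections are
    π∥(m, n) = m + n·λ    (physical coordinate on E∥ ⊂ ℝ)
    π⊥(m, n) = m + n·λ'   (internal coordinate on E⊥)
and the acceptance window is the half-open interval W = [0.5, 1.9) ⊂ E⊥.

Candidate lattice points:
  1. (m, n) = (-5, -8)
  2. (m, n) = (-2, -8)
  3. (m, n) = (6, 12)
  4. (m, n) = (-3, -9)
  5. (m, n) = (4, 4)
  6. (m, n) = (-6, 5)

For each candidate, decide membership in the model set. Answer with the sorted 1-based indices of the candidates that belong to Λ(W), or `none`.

Compute λ' = (2−√8)/2 = -0.414214, so π⊥(m,n) = m -0.414214·n.
candidate 1: (m,n)=(-5,-8) → π∥ = -5-8·λ ≈ -24.313708, π⊥ = -5-8·λ' ≈ -1.686292 ∉ [0.5, 1.9) ⇒ out
candidate 2: (m,n)=(-2,-8) → π∥ = -2-8·λ ≈ -21.313708, π⊥ = -2-8·λ' ≈ 1.313708 ∈ [0.5, 1.9) ⇒ IN Λ
candidate 3: (m,n)=(6,12) → π∥ = 6+12·λ ≈ 34.970563, π⊥ = 6+12·λ' ≈ 1.029437 ∈ [0.5, 1.9) ⇒ IN Λ
candidate 4: (m,n)=(-3,-9) → π∥ = -3-9·λ ≈ -24.727922, π⊥ = -3-9·λ' ≈ 0.727922 ∈ [0.5, 1.9) ⇒ IN Λ
candidate 5: (m,n)=(4,4) → π∥ = 4+4·λ ≈ 13.656854, π⊥ = 4+4·λ' ≈ 2.343146 ∉ [0.5, 1.9) ⇒ out
candidate 6: (m,n)=(-6,5) → π∥ = -6+5·λ ≈ 6.071068, π⊥ = -6+5·λ' ≈ -8.071068 ∉ [0.5, 1.9) ⇒ out

2, 3, 4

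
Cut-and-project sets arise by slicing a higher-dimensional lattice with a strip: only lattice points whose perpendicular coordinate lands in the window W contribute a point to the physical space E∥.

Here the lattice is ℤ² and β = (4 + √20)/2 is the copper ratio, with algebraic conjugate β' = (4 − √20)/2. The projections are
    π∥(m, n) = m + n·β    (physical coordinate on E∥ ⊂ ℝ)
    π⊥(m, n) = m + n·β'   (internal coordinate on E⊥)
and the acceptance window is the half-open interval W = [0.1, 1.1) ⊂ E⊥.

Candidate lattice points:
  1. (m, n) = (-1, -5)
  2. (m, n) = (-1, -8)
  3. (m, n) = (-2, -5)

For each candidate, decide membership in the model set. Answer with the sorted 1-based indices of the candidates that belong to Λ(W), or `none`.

1, 2

Numerically β ≈ 4.23607 and β' = −1/β ≈ -0.23607.
[1] lift (-1,-5): star map gives 0.18034; window check 0.1 ≤ 0.18034 < 1.1 is true → IN Λ
[2] lift (-1,-8): star map gives 0.88854; window check 0.1 ≤ 0.88854 < 1.1 is true → IN Λ
[3] lift (-2,-5): star map gives -0.81966; window check 0.1 ≤ -0.81966 < 1.1 is false → out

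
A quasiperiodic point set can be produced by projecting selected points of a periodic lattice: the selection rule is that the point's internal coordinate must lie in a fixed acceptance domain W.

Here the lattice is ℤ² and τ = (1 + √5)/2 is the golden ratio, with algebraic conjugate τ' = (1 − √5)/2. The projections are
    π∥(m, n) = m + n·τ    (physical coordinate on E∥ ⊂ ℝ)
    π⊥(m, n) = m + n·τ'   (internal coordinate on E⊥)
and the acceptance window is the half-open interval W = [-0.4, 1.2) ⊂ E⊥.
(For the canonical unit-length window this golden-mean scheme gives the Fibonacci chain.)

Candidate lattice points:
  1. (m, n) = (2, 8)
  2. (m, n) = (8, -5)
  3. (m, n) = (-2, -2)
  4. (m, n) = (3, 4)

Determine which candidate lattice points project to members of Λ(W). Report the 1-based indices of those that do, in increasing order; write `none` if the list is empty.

τ' = (1−√5)/2 ≈ -0.618034.
[1] lift (2,8): star map gives -2.944272; window check -0.4 ≤ -2.944272 < 1.2 is false → out
[2] lift (8,-5): star map gives 11.090170; window check -0.4 ≤ 11.090170 < 1.2 is false → out
[3] lift (-2,-2): star map gives -0.763932; window check -0.4 ≤ -0.763932 < 1.2 is false → out
[4] lift (3,4): star map gives 0.527864; window check -0.4 ≤ 0.527864 < 1.2 is true → IN Λ

4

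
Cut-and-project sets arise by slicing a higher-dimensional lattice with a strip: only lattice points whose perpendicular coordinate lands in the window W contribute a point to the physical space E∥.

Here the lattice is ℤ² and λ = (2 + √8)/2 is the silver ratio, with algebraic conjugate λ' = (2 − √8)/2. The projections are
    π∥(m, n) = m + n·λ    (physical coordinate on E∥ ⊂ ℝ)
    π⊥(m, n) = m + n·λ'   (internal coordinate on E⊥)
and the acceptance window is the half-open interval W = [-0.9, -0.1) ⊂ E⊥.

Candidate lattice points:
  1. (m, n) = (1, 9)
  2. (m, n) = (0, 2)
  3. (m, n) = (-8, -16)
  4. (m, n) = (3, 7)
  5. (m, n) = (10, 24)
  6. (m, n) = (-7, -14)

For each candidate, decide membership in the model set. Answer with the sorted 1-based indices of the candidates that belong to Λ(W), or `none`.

Numerically λ ≈ 2.41421 and λ' = −1/λ ≈ -0.41421.
candidate 1: (m,n)=(1,9) → π∥ = 1+9·λ ≈ 22.72792, π⊥ = 1+9·λ' ≈ -2.72792 ∉ [-0.9, -0.1) ⇒ out
candidate 2: (m,n)=(0,2) → π∥ = 0+2·λ ≈ 4.82843, π⊥ = 0+2·λ' ≈ -0.82843 ∈ [-0.9, -0.1) ⇒ IN Λ
candidate 3: (m,n)=(-8,-16) → π∥ = -8-16·λ ≈ -46.62742, π⊥ = -8-16·λ' ≈ -1.37258 ∉ [-0.9, -0.1) ⇒ out
candidate 4: (m,n)=(3,7) → π∥ = 3+7·λ ≈ 19.89949, π⊥ = 3+7·λ' ≈ 0.10051 ∉ [-0.9, -0.1) ⇒ out
candidate 5: (m,n)=(10,24) → π∥ = 10+24·λ ≈ 67.94113, π⊥ = 10+24·λ' ≈ 0.05887 ∉ [-0.9, -0.1) ⇒ out
candidate 6: (m,n)=(-7,-14) → π∥ = -7-14·λ ≈ -40.79899, π⊥ = -7-14·λ' ≈ -1.20101 ∉ [-0.9, -0.1) ⇒ out

2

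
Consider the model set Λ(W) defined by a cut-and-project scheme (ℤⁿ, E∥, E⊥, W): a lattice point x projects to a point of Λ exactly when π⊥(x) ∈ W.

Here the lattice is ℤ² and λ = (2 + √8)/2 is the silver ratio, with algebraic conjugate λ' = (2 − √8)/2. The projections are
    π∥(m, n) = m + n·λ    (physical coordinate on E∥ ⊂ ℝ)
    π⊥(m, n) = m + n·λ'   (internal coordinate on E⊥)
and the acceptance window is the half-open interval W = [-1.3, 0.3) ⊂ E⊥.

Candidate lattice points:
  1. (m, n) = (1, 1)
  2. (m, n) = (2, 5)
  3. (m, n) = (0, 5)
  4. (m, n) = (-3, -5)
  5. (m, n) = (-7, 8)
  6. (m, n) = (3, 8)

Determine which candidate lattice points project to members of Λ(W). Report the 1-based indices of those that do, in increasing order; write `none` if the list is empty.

2, 4, 6

Compute λ' = (2−√8)/2 = -0.4142, so π⊥(m,n) = m -0.4142·n.
[1] lift (1,1): star map gives 0.5858; window check -1.3 ≤ 0.5858 < 0.3 is false → out
[2] lift (2,5): star map gives -0.0711; window check -1.3 ≤ -0.0711 < 0.3 is true → IN Λ
[3] lift (0,5): star map gives -2.0711; window check -1.3 ≤ -2.0711 < 0.3 is false → out
[4] lift (-3,-5): star map gives -0.9289; window check -1.3 ≤ -0.9289 < 0.3 is true → IN Λ
[5] lift (-7,8): star map gives -10.3137; window check -1.3 ≤ -10.3137 < 0.3 is false → out
[6] lift (3,8): star map gives -0.3137; window check -1.3 ≤ -0.3137 < 0.3 is true → IN Λ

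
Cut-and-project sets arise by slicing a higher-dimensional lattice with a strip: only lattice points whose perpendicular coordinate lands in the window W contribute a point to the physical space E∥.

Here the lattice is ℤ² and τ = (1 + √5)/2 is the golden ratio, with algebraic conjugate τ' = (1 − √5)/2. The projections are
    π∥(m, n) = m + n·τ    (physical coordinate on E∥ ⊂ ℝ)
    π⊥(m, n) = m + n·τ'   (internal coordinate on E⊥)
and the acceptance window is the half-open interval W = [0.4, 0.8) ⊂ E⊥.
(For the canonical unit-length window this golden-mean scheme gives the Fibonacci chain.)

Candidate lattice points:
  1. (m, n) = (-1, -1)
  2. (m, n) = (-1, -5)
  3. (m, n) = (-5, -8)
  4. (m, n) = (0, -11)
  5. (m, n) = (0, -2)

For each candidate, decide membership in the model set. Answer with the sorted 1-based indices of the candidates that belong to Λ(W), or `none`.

none

Compute τ' = (1−√5)/2 = -0.61803, so π⊥(m,n) = m -0.61803·n.
[1] lift (-1,-1): star map gives -0.38197; window check 0.4 ≤ -0.38197 < 0.8 is false → out
[2] lift (-1,-5): star map gives 2.09017; window check 0.4 ≤ 2.09017 < 0.8 is false → out
[3] lift (-5,-8): star map gives -0.05573; window check 0.4 ≤ -0.05573 < 0.8 is false → out
[4] lift (0,-11): star map gives 6.79837; window check 0.4 ≤ 6.79837 < 0.8 is false → out
[5] lift (0,-2): star map gives 1.23607; window check 0.4 ≤ 1.23607 < 0.8 is false → out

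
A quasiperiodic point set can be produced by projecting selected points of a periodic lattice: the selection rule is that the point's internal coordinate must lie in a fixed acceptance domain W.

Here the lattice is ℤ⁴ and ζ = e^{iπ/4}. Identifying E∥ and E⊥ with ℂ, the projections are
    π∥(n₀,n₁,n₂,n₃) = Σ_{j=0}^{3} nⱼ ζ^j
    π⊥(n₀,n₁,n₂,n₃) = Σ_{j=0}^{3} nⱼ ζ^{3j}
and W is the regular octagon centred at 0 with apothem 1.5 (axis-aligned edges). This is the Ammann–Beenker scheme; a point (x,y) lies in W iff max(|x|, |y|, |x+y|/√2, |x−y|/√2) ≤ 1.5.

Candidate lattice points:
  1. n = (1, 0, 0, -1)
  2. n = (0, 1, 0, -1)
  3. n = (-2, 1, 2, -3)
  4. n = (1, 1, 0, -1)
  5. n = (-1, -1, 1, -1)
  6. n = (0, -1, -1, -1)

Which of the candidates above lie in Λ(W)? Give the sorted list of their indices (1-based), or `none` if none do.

1, 2, 4, 6

Internal map: ζ^{3j} for j=0..3 gives (1,0), (−√2/2,√2/2), (0,−1), (√2/2,√2/2).
#1 (1, 0, 0, -1): internal (0.292893, -0.707107); octagon support 0.707107 vs apothem 1.5 → ∈ W
#2 (0, 1, 0, -1): internal (-1.414214, 0.000000); octagon support 1.414214 vs apothem 1.5 → ∈ W
#3 (-2, 1, 2, -3): internal (-4.828427, -3.414214); octagon support 5.828427 vs apothem 1.5 → ∉ W
#4 (1, 1, 0, -1): internal (-0.414214, 0.000000); octagon support 0.414214 vs apothem 1.5 → ∈ W
#5 (-1, -1, 1, -1): internal (-1.000000, -2.414214); octagon support 2.414214 vs apothem 1.5 → ∉ W
#6 (0, -1, -1, -1): internal (0.000000, -0.414214); octagon support 0.414214 vs apothem 1.5 → ∈ W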